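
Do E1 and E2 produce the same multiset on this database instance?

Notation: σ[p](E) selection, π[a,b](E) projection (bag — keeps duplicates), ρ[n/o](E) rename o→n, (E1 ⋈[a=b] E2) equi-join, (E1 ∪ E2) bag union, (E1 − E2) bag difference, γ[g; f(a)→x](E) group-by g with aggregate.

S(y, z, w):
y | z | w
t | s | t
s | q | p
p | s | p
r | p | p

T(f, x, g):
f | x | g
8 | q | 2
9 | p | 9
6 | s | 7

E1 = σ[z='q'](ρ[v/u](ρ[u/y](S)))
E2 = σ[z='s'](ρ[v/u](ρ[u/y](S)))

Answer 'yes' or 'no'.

E1 subexpression sizes:
  S → 4
  ρ[u/y](S) → 4
  ρ[v/u](ρ[u/y](S)) → 4
  σ[z='q'](ρ[v/u](ρ[u/y](S))) → 1
E2 subexpression sizes:
  S → 4
  ρ[u/y](S) → 4
  ρ[v/u](ρ[u/y](S)) → 4
  σ[z='s'](ρ[v/u](ρ[u/y](S))) → 2

E1 result:
v | z | w
s | q | p
E2 result:
v | z | w
p | s | p
t | s | t
Witness: ('p', 's', 'p') appears 0× in E1 but 1× in E2.

no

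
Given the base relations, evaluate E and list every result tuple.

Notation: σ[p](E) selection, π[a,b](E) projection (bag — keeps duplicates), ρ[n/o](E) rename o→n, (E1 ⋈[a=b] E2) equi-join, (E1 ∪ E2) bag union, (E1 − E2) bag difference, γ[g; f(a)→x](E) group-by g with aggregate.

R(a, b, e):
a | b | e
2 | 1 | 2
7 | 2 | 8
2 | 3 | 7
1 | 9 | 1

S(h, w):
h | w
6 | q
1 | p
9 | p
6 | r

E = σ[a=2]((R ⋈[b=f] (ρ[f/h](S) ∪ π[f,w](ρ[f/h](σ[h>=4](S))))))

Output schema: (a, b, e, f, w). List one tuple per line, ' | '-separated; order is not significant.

Row counts bottom-up:
  R → 4
  S → 4
  ρ[f/h](S) → 4
  S → 4
  σ[h>=4](S) → 3
  ρ[f/h](σ[h>=4](S)) → 3
  π[f,w](ρ[f/h](σ[h>=4](S))) → 3
  (ρ[f/h](S) ∪ π[f,w](ρ[f/h](σ[h>=4](S)))) → 7
  (R ⋈[b=f] (ρ[f/h](S) ∪ π[f,w](ρ[f/h](σ[h>=4](S))))) → 3
  σ[a=2]((R ⋈[b=f] (ρ[f/h](S) ∪ π[f,w](ρ[f/h](σ[h>=4](S)))))) → 1

== RESULT ==
a | b | e | f | w
2 | 1 | 2 | 1 | p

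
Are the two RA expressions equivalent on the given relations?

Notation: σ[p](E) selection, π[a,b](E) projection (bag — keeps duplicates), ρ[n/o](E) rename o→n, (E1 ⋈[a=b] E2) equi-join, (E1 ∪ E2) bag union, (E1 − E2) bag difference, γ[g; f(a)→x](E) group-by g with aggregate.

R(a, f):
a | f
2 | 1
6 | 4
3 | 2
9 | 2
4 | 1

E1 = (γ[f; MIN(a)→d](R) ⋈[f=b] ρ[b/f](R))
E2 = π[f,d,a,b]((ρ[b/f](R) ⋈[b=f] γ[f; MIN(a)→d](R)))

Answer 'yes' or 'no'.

E1 row counts bottom-up:
  R → 5
  γ[f; MIN(a)→d](R) → 3
  R → 5
  ρ[b/f](R) → 5
  (γ[f; MIN(a)→d](R) ⋈[f=b] ρ[b/f](R)) → 5
E2 row counts bottom-up:
  R → 5
  ρ[b/f](R) → 5
  R → 5
  γ[f; MIN(a)→d](R) → 3
  (ρ[b/f](R) ⋈[b=f] γ[f; MIN(a)→d](R)) → 5
  π[f,d,a,b]((ρ[b/f](R) ⋈[b=f] γ[f; MIN(a)→d](R))) → 5

E1 and E2 produce the same multiset:
f | d | a | b
1 | 2 | 2 | 1
1 | 2 | 4 | 1
2 | 3 | 3 | 2
2 | 3 | 9 | 2
4 | 6 | 6 | 4

yes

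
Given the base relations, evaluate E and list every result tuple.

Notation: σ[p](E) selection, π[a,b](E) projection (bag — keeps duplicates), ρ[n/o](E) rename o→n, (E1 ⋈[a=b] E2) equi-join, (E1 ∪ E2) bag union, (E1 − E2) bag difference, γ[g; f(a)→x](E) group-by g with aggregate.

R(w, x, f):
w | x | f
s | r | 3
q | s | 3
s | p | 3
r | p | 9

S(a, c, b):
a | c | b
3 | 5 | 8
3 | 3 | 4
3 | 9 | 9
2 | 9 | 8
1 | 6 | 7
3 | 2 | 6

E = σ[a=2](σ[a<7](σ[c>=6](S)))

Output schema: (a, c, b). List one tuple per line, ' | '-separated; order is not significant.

Row counts bottom-up:
  S → 6
  σ[c>=6](S) → 3
  σ[a<7](σ[c>=6](S)) → 3
  σ[a=2](σ[a<7](σ[c>=6](S))) → 1

== RESULT ==
a | c | b
2 | 9 | 8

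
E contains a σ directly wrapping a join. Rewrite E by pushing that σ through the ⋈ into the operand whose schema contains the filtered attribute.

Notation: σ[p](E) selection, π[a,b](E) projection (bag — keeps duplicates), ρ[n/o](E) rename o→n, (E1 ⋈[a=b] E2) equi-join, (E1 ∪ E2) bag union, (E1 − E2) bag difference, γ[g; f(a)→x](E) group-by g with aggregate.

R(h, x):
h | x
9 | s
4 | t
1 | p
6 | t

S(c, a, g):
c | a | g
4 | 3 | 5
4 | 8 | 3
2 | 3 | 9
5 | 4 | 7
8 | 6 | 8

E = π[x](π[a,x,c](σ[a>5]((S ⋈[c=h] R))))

σ filters on a, owned by the left side.
E' = π[x](π[a,x,c]((σ[a>5](S) ⋈[c=h] R)))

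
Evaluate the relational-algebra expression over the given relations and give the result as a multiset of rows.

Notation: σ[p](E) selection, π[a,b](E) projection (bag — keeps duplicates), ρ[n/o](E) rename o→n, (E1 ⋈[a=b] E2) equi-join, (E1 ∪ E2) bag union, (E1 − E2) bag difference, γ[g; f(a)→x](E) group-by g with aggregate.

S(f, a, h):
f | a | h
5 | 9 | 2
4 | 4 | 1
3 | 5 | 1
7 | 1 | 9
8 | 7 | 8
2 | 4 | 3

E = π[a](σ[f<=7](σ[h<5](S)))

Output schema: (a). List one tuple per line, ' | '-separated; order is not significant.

Per-node cardinality:
  S → 6
  σ[h<5](S) → 4
  σ[f<=7](σ[h<5](S)) → 4
  π[a](σ[f<=7](σ[h<5](S))) → 4

== RESULT ==
a
4
4
5
9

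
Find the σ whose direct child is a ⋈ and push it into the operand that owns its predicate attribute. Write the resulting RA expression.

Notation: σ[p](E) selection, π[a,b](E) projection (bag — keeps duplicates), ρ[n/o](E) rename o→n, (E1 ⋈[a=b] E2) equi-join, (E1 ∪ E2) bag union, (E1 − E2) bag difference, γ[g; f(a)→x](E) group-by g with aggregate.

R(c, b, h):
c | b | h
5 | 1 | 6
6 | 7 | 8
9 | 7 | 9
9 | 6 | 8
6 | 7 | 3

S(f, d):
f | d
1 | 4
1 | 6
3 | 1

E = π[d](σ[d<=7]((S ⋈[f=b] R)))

σ filters on d, owned by the left side.
E' = π[d]((σ[d<=7](S) ⋈[f=b] R))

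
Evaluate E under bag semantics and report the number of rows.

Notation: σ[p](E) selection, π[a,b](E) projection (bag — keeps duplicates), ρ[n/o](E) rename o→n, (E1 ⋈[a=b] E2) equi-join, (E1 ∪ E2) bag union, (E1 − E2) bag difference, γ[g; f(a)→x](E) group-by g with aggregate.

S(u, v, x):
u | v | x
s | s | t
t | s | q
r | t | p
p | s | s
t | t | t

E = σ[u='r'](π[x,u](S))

Subexpression sizes:
  S → 5
  π[x,u](S) → 5
  σ[u='r'](π[x,u](S)) → 1

|E| = 1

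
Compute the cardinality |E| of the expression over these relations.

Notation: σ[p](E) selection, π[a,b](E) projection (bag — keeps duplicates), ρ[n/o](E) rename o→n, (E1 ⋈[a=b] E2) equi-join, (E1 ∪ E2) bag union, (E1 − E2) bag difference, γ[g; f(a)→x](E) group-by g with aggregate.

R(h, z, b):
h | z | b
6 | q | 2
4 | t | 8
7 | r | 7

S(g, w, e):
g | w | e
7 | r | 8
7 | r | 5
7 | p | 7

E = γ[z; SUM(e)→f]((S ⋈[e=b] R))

Row counts bottom-up:
  S → 3
  R → 3
  (S ⋈[e=b] R) → 2
  γ[z; SUM(e)→f]((S ⋈[e=b] R)) → 2

|E| = 2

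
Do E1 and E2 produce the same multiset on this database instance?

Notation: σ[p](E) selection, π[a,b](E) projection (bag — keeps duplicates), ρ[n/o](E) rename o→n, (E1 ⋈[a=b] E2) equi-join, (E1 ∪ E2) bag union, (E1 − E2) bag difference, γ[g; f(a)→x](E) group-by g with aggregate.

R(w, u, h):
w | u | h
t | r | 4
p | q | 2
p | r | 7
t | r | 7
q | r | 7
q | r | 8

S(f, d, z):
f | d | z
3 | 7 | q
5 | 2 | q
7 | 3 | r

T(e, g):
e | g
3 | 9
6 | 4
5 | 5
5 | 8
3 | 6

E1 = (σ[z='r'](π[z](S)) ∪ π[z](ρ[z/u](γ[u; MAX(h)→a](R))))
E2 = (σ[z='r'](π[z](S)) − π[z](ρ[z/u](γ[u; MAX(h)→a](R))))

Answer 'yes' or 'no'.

E1 subexpression sizes:
  S → 3
  π[z](S) → 3
  σ[z='r'](π[z](S)) → 1
  R → 6
  γ[u; MAX(h)→a](R) → 2
  ρ[z/u](γ[u; MAX(h)→a](R)) → 2
  π[z](ρ[z/u](γ[u; MAX(h)→a](R))) → 2
  (σ[z='r'](π[z](S)) ∪ π[z](ρ[z/u](γ[u; MAX(h)→a](R)))) → 3
E2 subexpression sizes:
  S → 3
  π[z](S) → 3
  σ[z='r'](π[z](S)) → 1
  R → 6
  γ[u; MAX(h)→a](R) → 2
  ρ[z/u](γ[u; MAX(h)→a](R)) → 2
  π[z](ρ[z/u](γ[u; MAX(h)→a](R))) → 2
  (σ[z='r'](π[z](S)) − π[z](ρ[z/u](γ[u; MAX(h)→a](R)))) → 0

E1 result:
z
q
r
r
E2 result:
z
(0 rows)
Witness: ('q',) appears 1× in E1 but 0× in E2.

no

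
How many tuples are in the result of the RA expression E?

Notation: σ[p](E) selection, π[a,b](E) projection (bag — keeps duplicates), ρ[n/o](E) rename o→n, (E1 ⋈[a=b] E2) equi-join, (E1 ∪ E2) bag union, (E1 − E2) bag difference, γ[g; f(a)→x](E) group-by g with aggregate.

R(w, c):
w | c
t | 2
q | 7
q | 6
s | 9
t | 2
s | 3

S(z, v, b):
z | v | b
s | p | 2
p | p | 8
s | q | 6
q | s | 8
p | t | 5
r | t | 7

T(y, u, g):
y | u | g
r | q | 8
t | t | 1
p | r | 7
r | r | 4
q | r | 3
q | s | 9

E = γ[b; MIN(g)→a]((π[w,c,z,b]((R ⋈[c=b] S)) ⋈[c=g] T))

Subexpression sizes:
  R → 6
  S → 6
  (R ⋈[c=b] S) → 4
  π[w,c,z,b]((R ⋈[c=b] S)) → 4
  T → 6
  (π[w,c,z,b]((R ⋈[c=b] S)) ⋈[c=g] T) → 1
  γ[b; MIN(g)→a]((π[w,c,z,b]((R ⋈[c=b] S)) ⋈[c=g] T)) → 1

|E| = 1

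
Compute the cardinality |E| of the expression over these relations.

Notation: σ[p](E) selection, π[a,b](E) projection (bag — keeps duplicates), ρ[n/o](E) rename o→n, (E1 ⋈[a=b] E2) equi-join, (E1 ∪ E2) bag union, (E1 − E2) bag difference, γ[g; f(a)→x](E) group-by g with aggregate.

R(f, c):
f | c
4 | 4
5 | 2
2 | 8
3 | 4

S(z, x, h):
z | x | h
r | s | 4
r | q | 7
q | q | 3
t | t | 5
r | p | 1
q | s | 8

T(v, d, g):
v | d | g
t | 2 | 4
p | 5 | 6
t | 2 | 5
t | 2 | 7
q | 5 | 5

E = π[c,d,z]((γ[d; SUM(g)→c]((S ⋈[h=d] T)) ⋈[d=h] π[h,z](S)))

Stepwise |·|:
  S → 6
  T → 5
  (S ⋈[h=d] T) → 2
  γ[d; SUM(g)→c]((S ⋈[h=d] T)) → 1
  S → 6
  π[h,z](S) → 6
  (γ[d; SUM(g)→c]((S ⋈[h=d] T)) ⋈[d=h] π[h,z](S)) → 1
  π[c,d,z]((γ[d; SUM(g)→c]((S ⋈[h=d] T)) ⋈[d=h] π[h,z](S))) → 1

|E| = 1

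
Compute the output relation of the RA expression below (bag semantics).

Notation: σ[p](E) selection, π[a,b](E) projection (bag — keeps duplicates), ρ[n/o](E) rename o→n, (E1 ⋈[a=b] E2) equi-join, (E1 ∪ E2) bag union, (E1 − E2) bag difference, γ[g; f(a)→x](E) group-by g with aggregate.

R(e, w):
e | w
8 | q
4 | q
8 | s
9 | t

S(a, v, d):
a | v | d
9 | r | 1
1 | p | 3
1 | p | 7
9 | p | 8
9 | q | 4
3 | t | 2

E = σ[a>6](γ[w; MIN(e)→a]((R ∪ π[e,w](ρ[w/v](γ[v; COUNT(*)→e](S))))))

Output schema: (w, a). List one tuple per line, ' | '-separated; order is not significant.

Stepwise |·|:
  R → 4
  S → 6
  γ[v; COUNT(*)→e](S) → 4
  ρ[w/v](γ[v; COUNT(*)→e](S)) → 4
  π[e,w](ρ[w/v](γ[v; COUNT(*)→e](S))) → 4
  (R ∪ π[e,w](ρ[w/v](γ[v; COUNT(*)→e](S)))) → 8
  γ[w; MIN(e)→a]((R ∪ π[e,w](ρ[w/v](γ[v; COUNT(*)→e](S))))) → 5
  σ[a>6](γ[w; MIN(e)→a]((R ∪ π[e,w](ρ[w/v](γ[v; COUNT(*)→e](S)))))) → 1

== RESULT ==
w | a
s | 8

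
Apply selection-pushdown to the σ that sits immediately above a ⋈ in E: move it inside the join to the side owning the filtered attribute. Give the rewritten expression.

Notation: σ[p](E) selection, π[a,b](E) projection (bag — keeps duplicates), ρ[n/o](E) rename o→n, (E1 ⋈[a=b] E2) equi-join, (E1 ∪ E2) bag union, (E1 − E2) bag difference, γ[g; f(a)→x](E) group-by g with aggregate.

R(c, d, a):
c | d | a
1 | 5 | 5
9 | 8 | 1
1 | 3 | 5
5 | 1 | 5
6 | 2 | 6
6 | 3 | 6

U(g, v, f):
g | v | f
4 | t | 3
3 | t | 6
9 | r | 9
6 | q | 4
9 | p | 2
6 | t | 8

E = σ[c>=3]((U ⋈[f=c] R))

σ filters on c, owned by the right side.
E' = (U ⋈[f=c] σ[c>=3](R))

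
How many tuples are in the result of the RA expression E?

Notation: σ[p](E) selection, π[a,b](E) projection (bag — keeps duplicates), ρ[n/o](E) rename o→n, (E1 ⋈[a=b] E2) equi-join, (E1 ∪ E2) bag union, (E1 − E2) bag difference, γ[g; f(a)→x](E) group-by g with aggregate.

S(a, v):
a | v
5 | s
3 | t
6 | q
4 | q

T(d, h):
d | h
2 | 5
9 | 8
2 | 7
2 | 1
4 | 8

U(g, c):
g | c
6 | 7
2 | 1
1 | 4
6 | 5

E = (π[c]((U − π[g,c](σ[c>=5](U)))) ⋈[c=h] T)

Stepwise |·|:
  U → 4
  U → 4
  σ[c>=5](U) → 2
  π[g,c](σ[c>=5](U)) → 2
  (U − π[g,c](σ[c>=5](U))) → 2
  π[c]((U − π[g,c](σ[c>=5](U)))) → 2
  T → 5
  (π[c]((U − π[g,c](σ[c>=5](U)))) ⋈[c=h] T) → 1

|E| = 1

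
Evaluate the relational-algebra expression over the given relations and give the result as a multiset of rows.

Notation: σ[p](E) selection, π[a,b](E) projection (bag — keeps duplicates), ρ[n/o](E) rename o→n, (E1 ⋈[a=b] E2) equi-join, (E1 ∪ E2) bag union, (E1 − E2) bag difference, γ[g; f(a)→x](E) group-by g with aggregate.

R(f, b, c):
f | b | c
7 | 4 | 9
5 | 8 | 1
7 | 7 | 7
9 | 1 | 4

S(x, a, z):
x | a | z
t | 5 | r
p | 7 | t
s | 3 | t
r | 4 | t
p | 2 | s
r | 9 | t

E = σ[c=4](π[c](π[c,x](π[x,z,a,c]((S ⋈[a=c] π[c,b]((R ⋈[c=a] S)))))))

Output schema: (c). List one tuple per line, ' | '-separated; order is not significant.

Subexpression sizes:
  S → 6
  R → 4
  S → 6
  (R ⋈[c=a] S) → 3
  π[c,b]((R ⋈[c=a] S)) → 3
  (S ⋈[a=c] π[c,b]((R ⋈[c=a] S))) → 3
  π[x,z,a,c]((S ⋈[a=c] π[c,b]((R ⋈[c=a] S)))) → 3
  π[c,x](π[x,z,a,c]((S ⋈[a=c] π[c,b]((R ⋈[c=a] S))))) → 3
  π[c](π[c,x](π[x,z,a,c]((S ⋈[a=c] π[c,b]((R ⋈[c=a] S)))))) → 3
  σ[c=4](π[c](π[c,x](π[x,z,a,c]((S ⋈[a=c] π[c,b]((R ⋈[c=a] S))))))) → 1

== RESULT ==
c
4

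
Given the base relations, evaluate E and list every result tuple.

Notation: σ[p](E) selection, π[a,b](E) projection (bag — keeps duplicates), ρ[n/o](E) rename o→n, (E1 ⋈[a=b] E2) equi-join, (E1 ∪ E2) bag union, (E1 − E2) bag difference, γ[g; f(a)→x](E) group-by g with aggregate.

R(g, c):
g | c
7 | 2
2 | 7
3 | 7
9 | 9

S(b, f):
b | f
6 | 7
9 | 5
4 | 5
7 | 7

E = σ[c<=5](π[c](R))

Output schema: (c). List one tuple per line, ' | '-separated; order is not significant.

Row counts bottom-up:
  R → 4
  π[c](R) → 4
  σ[c<=5](π[c](R)) → 1

== RESULT ==
c
2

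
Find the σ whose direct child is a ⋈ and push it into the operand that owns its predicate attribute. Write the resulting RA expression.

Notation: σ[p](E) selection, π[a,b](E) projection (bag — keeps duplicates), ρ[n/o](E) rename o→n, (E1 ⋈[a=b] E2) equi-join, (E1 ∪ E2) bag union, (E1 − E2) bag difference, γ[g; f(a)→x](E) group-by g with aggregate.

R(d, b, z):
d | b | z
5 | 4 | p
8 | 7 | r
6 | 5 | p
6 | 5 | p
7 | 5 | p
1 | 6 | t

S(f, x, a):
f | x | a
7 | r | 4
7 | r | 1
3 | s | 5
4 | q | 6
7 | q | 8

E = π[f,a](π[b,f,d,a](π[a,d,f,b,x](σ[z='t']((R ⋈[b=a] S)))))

σ filters on z, owned by the left side.
E' = π[f,a](π[b,f,d,a](π[a,d,f,b,x]((σ[z='t'](R) ⋈[b=a] S))))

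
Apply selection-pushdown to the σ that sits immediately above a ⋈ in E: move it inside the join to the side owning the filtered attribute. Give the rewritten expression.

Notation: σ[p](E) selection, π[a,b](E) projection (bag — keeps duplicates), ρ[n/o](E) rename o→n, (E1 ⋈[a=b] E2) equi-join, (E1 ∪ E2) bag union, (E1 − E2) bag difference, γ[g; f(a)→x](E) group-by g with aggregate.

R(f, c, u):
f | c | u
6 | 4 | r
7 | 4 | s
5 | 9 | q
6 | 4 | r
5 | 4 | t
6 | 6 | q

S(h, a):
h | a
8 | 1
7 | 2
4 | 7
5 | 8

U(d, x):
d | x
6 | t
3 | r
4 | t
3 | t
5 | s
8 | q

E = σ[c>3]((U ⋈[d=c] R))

σ filters on c, owned by the right side.
E' = (U ⋈[d=c] σ[c>3](R))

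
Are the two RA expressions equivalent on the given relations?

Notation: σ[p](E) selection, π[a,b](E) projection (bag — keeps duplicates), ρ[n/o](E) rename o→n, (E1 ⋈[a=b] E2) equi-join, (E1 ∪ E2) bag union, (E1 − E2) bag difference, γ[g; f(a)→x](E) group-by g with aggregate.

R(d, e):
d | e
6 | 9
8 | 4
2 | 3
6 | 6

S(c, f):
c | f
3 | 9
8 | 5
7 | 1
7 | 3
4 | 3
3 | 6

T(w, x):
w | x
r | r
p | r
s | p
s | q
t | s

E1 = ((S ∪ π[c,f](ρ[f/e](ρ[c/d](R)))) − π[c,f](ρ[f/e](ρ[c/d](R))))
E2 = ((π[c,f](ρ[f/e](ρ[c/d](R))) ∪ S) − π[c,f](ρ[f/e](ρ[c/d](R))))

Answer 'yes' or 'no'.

E1 stepwise |·|:
  S → 6
  R → 4
  ρ[c/d](R) → 4
  ρ[f/e](ρ[c/d](R)) → 4
  π[c,f](ρ[f/e](ρ[c/d](R))) → 4
  (S ∪ π[c,f](ρ[f/e](ρ[c/d](R)))) → 10
  R → 4
  ρ[c/d](R) → 4
  ρ[f/e](ρ[c/d](R)) → 4
  π[c,f](ρ[f/e](ρ[c/d](R))) → 4
  ((S ∪ π[c,f](ρ[f/e](ρ[c/d](R)))) − π[c,f](ρ[f/e](ρ[c/d](R)))) → 6
E2 stepwise |·|:
  R → 4
  ρ[c/d](R) → 4
  ρ[f/e](ρ[c/d](R)) → 4
  π[c,f](ρ[f/e](ρ[c/d](R))) → 4
  S → 6
  (π[c,f](ρ[f/e](ρ[c/d](R))) ∪ S) → 10
  R → 4
  ρ[c/d](R) → 4
  ρ[f/e](ρ[c/d](R)) → 4
  π[c,f](ρ[f/e](ρ[c/d](R))) → 4
  ((π[c,f](ρ[f/e](ρ[c/d](R))) ∪ S) − π[c,f](ρ[f/e](ρ[c/d](R)))) → 6

E1 and E2 produce the same multiset:
c | f
3 | 6
3 | 9
4 | 3
7 | 1
7 | 3
8 | 5

yes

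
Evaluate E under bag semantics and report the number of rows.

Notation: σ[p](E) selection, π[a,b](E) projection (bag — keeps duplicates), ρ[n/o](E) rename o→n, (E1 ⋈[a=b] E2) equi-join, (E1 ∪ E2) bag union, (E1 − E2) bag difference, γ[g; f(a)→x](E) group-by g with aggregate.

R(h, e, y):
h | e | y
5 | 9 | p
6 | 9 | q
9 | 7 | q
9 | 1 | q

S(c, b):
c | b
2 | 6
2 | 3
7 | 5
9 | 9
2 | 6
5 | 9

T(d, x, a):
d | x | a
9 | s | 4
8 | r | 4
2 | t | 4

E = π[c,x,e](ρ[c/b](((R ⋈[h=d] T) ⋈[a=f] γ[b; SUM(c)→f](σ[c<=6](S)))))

Subexpression sizes:
  R → 4
  T → 3
  (R ⋈[h=d] T) → 2
  S → 6
  σ[c<=6](S) → 4
  γ[b; SUM(c)→f](σ[c<=6](S)) → 3
  ((R ⋈[h=d] T) ⋈[a=f] γ[b; SUM(c)→f](σ[c<=6](S))) → 2
  ρ[c/b](((R ⋈[h=d] T) ⋈[a=f] γ[b; SUM(c)→f](σ[c<=6](S)))) → 2
  π[c,x,e](ρ[c/b](((R ⋈[h=d] T) ⋈[a=f] γ[b; SUM(c)→f](σ[c<=6](S))))) → 2

|E| = 2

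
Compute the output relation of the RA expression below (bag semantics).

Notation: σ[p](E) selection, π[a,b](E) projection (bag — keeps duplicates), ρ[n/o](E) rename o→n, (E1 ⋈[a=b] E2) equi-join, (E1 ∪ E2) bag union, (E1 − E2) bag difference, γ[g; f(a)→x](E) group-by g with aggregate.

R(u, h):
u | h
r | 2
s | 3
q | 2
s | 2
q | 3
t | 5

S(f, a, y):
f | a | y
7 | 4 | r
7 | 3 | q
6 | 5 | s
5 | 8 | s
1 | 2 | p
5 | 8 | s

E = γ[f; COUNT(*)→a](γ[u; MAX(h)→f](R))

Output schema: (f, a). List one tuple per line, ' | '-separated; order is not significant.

Per-node cardinality:
  R → 6
  γ[u; MAX(h)→f](R) → 4
  γ[f; COUNT(*)→a](γ[u; MAX(h)→f](R)) → 3

== RESULT ==
f | a
2 | 1
3 | 2
5 | 1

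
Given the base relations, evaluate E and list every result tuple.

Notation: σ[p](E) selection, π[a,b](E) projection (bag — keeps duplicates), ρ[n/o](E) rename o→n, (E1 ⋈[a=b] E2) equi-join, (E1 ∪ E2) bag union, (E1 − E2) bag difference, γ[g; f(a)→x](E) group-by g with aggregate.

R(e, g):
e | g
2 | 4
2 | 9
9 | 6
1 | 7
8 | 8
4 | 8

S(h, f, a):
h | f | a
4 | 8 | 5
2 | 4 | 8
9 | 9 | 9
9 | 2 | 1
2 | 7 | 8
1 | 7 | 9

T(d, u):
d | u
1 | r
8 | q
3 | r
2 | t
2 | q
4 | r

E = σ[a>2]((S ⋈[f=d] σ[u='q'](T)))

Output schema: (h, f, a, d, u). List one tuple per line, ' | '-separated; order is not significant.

Row counts bottom-up:
  S → 6
  T → 6
  σ[u='q'](T) → 2
  (S ⋈[f=d] σ[u='q'](T)) → 2
  σ[a>2]((S ⋈[f=d] σ[u='q'](T))) → 1

== RESULT ==
h | f | a | d | u
4 | 8 | 5 | 8 | q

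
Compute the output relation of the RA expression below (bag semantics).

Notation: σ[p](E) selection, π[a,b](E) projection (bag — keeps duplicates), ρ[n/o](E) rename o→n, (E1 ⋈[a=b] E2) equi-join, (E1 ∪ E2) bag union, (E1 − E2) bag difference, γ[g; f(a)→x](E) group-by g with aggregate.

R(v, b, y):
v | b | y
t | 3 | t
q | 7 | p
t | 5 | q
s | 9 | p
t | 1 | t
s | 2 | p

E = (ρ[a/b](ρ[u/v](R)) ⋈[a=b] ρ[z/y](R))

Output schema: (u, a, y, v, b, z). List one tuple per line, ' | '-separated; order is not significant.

Stepwise |·|:
  R → 6
  ρ[u/v](R) → 6
  ρ[a/b](ρ[u/v](R)) → 6
  R → 6
  ρ[z/y](R) → 6
  (ρ[a/b](ρ[u/v](R)) ⋈[a=b] ρ[z/y](R)) → 6

== RESULT ==
u | a | y | v | b | z
q | 7 | p | q | 7 | p
s | 2 | p | s | 2 | p
s | 9 | p | s | 9 | p
t | 1 | t | t | 1 | t
t | 3 | t | t | 3 | t
t | 5 | q | t | 5 | q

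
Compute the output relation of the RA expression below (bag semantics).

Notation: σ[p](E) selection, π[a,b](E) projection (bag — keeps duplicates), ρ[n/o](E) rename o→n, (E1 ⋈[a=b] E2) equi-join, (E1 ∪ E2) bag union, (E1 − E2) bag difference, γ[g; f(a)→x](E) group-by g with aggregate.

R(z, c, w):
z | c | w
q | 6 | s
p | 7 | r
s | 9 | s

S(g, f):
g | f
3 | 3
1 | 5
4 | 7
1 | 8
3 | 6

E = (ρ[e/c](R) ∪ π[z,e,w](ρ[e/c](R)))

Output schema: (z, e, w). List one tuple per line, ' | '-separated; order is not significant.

Row counts bottom-up:
  R → 3
  ρ[e/c](R) → 3
  R → 3
  ρ[e/c](R) → 3
  π[z,e,w](ρ[e/c](R)) → 3
  (ρ[e/c](R) ∪ π[z,e,w](ρ[e/c](R))) → 6

== RESULT ==
z | e | w
p | 7 | r
p | 7 | r
q | 6 | s
q | 6 | s
s | 9 | s
s | 9 | s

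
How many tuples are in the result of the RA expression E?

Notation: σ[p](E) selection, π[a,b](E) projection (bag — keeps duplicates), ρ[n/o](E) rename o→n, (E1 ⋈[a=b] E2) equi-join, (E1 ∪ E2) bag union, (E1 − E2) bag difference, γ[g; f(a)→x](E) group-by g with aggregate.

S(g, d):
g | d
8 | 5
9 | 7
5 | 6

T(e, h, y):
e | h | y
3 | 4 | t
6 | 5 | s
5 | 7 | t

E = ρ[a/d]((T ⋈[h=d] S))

Subexpression sizes:
  T → 3
  S → 3
  (T ⋈[h=d] S) → 2
  ρ[a/d]((T ⋈[h=d] S)) → 2

|E| = 2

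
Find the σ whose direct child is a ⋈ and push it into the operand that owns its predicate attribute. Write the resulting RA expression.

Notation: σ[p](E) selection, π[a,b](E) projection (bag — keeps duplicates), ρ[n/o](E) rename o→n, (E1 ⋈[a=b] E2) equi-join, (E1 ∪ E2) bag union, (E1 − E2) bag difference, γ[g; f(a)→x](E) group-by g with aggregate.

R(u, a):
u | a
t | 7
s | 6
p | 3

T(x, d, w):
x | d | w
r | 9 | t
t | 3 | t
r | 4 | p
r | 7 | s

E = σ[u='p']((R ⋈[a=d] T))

σ filters on u, owned by the left side.
E' = (σ[u='p'](R) ⋈[a=d] T)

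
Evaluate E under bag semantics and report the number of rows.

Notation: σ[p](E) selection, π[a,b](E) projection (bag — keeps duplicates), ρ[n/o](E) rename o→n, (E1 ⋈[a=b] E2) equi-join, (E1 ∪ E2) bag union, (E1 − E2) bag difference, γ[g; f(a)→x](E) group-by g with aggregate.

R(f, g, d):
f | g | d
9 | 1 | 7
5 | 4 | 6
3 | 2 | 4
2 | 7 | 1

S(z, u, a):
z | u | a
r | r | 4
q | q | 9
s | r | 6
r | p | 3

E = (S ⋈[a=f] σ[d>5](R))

Subexpression sizes:
  S → 4
  R → 4
  σ[d>5](R) → 2
  (S ⋈[a=f] σ[d>5](R)) → 1

|E| = 1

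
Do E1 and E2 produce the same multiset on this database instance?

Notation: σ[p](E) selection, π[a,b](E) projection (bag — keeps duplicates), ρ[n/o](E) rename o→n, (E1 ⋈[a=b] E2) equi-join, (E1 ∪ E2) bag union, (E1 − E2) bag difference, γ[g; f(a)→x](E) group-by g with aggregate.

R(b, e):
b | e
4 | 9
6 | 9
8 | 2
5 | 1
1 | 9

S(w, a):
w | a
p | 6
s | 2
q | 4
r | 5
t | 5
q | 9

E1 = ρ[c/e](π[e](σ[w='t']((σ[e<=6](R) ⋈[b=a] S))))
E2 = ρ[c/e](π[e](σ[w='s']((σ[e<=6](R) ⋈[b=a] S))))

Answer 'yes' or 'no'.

E1 row counts bottom-up:
  R → 5
  σ[e<=6](R) → 2
  S → 6
  (σ[e<=6](R) ⋈[b=a] S) → 2
  σ[w='t']((σ[e<=6](R) ⋈[b=a] S)) → 1
  π[e](σ[w='t']((σ[e<=6](R) ⋈[b=a] S))) → 1
  ρ[c/e](π[e](σ[w='t']((σ[e<=6](R) ⋈[b=a] S)))) → 1
E2 row counts bottom-up:
  R → 5
  σ[e<=6](R) → 2
  S → 6
  (σ[e<=6](R) ⋈[b=a] S) → 2
  σ[w='s']((σ[e<=6](R) ⋈[b=a] S)) → 0
  π[e](σ[w='s']((σ[e<=6](R) ⋈[b=a] S))) → 0
  ρ[c/e](π[e](σ[w='s']((σ[e<=6](R) ⋈[b=a] S)))) → 0

E1 result:
c
1
E2 result:
c
(0 rows)
Witness: (1,) appears 1× in E1 but 0× in E2.

no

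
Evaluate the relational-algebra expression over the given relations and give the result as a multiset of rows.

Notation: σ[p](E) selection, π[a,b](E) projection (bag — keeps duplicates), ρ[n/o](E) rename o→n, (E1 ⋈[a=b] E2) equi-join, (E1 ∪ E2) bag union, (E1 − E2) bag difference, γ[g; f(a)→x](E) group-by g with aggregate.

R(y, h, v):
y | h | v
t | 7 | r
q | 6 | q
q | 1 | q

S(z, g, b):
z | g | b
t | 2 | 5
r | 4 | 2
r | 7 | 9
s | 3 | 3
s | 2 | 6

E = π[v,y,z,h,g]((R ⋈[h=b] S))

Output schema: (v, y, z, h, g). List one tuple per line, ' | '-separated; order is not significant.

Subexpression sizes:
  R → 3
  S → 5
  (R ⋈[h=b] S) → 1
  π[v,y,z,h,g]((R ⋈[h=b] S)) → 1

== RESULT ==
v | y | z | h | g
q | q | s | 6 | 2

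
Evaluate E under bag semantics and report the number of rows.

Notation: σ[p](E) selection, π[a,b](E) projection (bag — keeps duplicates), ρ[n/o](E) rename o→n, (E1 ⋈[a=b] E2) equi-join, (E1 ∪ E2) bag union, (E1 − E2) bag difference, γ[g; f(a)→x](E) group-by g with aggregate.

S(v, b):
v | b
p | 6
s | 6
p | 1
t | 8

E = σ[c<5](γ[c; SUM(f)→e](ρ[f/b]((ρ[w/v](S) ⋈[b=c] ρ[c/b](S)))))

Stepwise |·|:
  S → 4
  ρ[w/v](S) → 4
  S → 4
  ρ[c/b](S) → 4
  (ρ[w/v](S) ⋈[b=c] ρ[c/b](S)) → 6
  ρ[f/b]((ρ[w/v](S) ⋈[b=c] ρ[c/b](S))) → 6
  γ[c; SUM(f)→e](ρ[f/b]((ρ[w/v](S) ⋈[b=c] ρ[c/b](S)))) → 3
  σ[c<5](γ[c; SUM(f)→e](ρ[f/b]((ρ[w/v](S) ⋈[b=c] ρ[c/b](S))))) → 1

|E| = 1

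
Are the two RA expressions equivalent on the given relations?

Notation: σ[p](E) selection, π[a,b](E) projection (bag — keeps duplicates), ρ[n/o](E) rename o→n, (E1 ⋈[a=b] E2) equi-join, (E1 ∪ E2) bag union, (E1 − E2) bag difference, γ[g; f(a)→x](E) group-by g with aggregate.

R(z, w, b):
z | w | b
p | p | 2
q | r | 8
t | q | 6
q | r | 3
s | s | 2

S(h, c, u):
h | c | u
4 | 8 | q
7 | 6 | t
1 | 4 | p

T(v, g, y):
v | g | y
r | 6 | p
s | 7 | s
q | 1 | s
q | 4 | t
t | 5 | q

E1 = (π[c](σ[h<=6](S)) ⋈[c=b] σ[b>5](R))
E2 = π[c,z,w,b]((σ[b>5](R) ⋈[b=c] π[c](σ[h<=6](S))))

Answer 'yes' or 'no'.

E1 row counts bottom-up:
  S → 3
  σ[h<=6](S) → 2
  π[c](σ[h<=6](S)) → 2
  R → 5
  σ[b>5](R) → 2
  (π[c](σ[h<=6](S)) ⋈[c=b] σ[b>5](R)) → 1
E2 row counts bottom-up:
  R → 5
  σ[b>5](R) → 2
  S → 3
  σ[h<=6](S) → 2
  π[c](σ[h<=6](S)) → 2
  (σ[b>5](R) ⋈[b=c] π[c](σ[h<=6](S))) → 1
  π[c,z,w,b]((σ[b>5](R) ⋈[b=c] π[c](σ[h<=6](S)))) → 1

E1 and E2 produce the same multiset:
c | z | w | b
8 | q | r | 8

yes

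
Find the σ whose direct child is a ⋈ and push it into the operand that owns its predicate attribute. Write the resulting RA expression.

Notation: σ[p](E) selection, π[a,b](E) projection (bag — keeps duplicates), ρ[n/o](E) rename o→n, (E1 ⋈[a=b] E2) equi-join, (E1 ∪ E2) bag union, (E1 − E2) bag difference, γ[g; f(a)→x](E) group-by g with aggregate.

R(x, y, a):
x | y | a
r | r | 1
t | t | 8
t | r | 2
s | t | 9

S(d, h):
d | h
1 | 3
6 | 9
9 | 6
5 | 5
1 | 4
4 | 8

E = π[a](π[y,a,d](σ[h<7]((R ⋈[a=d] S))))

σ filters on h, owned by the right side.
E' = π[a](π[y,a,d]((R ⋈[a=d] σ[h<7](S))))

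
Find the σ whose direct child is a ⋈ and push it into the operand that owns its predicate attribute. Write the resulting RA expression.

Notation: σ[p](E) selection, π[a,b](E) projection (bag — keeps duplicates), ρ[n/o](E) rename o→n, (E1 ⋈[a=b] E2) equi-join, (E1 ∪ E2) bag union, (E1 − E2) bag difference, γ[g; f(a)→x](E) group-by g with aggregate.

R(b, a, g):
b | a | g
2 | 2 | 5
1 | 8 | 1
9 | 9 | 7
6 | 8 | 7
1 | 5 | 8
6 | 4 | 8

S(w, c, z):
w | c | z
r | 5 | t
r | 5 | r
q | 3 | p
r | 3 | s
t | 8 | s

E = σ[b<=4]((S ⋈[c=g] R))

σ filters on b, owned by the right side.
E' = (S ⋈[c=g] σ[b<=4](R))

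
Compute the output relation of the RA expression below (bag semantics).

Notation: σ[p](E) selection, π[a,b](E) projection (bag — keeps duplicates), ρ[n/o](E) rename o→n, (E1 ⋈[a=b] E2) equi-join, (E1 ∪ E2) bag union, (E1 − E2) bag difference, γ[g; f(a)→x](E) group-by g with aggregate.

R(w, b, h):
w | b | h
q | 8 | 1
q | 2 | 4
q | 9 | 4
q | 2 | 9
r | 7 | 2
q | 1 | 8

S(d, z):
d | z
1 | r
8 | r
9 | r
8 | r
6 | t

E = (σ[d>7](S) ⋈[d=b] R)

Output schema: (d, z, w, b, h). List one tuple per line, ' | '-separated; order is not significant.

Row counts bottom-up:
  S → 5
  σ[d>7](S) → 3
  R → 6
  (σ[d>7](S) ⋈[d=b] R) → 3

== RESULT ==
d | z | w | b | h
8 | r | q | 8 | 1
8 | r | q | 8 | 1
9 | r | q | 9 | 4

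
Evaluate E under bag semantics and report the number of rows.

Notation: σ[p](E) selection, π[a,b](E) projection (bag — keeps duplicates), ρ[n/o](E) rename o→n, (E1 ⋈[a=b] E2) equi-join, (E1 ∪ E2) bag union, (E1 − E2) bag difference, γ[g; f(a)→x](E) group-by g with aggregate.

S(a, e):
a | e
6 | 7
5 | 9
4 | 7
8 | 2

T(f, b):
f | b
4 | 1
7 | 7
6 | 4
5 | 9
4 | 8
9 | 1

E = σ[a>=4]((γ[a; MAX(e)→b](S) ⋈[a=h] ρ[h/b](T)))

Stepwise |·|:
  S → 4
  γ[a; MAX(e)→b](S) → 4
  T → 6
  ρ[h/b](T) → 6
  (γ[a; MAX(e)→b](S) ⋈[a=h] ρ[h/b](T)) → 2
  σ[a>=4]((γ[a; MAX(e)→b](S) ⋈[a=h] ρ[h/b](T))) → 2

|E| = 2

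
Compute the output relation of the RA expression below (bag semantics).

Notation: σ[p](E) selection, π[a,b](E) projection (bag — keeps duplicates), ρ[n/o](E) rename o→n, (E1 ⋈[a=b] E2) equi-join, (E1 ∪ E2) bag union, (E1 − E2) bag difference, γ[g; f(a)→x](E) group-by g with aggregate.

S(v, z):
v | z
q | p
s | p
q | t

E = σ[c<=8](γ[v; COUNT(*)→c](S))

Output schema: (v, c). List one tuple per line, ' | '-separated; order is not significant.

Row counts bottom-up:
  S → 3
  γ[v; COUNT(*)→c](S) → 2
  σ[c<=8](γ[v; COUNT(*)→c](S)) → 2

== RESULT ==
v | c
q | 2
s | 1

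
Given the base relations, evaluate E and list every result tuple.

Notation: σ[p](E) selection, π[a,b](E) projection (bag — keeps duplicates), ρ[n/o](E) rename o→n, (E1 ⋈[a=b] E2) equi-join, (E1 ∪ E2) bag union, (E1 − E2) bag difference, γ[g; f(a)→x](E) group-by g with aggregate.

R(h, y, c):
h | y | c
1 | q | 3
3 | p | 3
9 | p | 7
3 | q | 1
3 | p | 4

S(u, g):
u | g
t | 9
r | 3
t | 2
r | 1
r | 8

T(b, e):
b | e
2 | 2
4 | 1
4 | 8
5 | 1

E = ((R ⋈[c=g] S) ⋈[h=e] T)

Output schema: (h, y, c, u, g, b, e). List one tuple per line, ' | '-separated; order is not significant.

Row counts bottom-up:
  R → 5
  S → 5
  (R ⋈[c=g] S) → 3
  T → 4
  ((R ⋈[c=g] S) ⋈[h=e] T) → 2

== RESULT ==
h | y | c | u | g | b | e
1 | q | 3 | r | 3 | 4 | 1
1 | q | 3 | r | 3 | 5 | 1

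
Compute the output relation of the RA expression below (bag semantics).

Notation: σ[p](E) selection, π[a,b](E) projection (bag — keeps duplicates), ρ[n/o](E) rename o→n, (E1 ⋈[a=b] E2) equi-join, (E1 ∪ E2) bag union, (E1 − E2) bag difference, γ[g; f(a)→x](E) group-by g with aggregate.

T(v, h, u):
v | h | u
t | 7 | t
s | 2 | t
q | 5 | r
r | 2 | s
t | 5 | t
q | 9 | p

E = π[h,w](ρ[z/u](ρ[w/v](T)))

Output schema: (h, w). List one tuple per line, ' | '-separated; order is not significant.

Stepwise |·|:
  T → 6
  ρ[w/v](T) → 6
  ρ[z/u](ρ[w/v](T)) → 6
  π[h,w](ρ[z/u](ρ[w/v](T))) → 6

== RESULT ==
h | w
2 | r
2 | s
5 | q
5 | t
7 | t
9 | q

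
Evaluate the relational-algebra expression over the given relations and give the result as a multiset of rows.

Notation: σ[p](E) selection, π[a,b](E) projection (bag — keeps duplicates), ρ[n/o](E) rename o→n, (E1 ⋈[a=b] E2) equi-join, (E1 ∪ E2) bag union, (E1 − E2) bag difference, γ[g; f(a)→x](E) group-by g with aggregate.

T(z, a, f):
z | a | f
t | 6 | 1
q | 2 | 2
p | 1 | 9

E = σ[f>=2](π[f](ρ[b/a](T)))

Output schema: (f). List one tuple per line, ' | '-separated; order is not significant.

Subexpression sizes:
  T → 3
  ρ[b/a](T) → 3
  π[f](ρ[b/a](T)) → 3
  σ[f>=2](π[f](ρ[b/a](T))) → 2

== RESULT ==
f
2
9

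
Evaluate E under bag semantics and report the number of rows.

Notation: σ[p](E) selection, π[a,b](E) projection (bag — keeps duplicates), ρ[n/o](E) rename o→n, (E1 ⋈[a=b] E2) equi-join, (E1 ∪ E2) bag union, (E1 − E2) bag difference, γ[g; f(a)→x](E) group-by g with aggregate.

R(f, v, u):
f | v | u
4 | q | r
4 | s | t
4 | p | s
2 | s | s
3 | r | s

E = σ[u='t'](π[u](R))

Subexpression sizes:
  R → 5
  π[u](R) → 5
  σ[u='t'](π[u](R)) → 1

|E| = 1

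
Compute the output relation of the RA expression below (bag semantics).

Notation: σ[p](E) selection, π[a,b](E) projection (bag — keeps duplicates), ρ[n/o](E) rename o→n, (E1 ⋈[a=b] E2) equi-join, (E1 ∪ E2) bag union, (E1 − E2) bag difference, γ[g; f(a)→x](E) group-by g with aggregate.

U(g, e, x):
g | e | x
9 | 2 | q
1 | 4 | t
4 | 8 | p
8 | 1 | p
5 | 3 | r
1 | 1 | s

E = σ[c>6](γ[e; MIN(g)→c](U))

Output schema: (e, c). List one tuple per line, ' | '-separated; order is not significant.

Subexpression sizes:
  U → 6
  γ[e; MIN(g)→c](U) → 5
  σ[c>6](γ[e; MIN(g)→c](U)) → 1

== RESULT ==
e | c
2 | 9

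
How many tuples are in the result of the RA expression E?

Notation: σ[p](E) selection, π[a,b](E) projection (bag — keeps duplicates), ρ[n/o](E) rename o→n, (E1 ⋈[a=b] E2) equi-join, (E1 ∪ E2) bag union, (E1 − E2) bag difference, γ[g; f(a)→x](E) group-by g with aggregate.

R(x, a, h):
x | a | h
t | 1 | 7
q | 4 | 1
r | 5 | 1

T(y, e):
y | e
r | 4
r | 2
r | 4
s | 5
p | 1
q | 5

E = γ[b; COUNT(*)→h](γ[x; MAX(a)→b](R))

Subexpression sizes:
  R → 3
  γ[x; MAX(a)→b](R) → 3
  γ[b; COUNT(*)→h](γ[x; MAX(a)→b](R)) → 3

|E| = 3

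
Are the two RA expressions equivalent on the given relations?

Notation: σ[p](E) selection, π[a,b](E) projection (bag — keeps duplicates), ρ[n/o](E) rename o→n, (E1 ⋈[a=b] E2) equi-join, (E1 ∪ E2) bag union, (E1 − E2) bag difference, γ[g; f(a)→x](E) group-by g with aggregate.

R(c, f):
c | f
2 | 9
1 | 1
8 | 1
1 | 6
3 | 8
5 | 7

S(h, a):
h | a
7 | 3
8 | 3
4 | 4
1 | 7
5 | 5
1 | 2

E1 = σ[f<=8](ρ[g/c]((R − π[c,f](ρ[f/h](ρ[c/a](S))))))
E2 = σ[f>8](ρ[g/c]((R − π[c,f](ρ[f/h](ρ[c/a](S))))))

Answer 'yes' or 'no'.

E1 per-node cardinality:
  R → 6
  S → 6
  ρ[c/a](S) → 6
  ρ[f/h](ρ[c/a](S)) → 6
  π[c,f](ρ[f/h](ρ[c/a](S))) → 6
  (R − π[c,f](ρ[f/h](ρ[c/a](S)))) → 5
  ρ[g/c]((R − π[c,f](ρ[f/h](ρ[c/a](S))))) → 5
  σ[f<=8](ρ[g/c]((R − π[c,f](ρ[f/h](ρ[c/a](S)))))) → 4
E2 per-node cardinality:
  R → 6
  S → 6
  ρ[c/a](S) → 6
  ρ[f/h](ρ[c/a](S)) → 6
  π[c,f](ρ[f/h](ρ[c/a](S))) → 6
  (R − π[c,f](ρ[f/h](ρ[c/a](S)))) → 5
  ρ[g/c]((R − π[c,f](ρ[f/h](ρ[c/a](S))))) → 5
  σ[f>8](ρ[g/c]((R − π[c,f](ρ[f/h](ρ[c/a](S)))))) → 1

E1 result:
g | f
1 | 1
1 | 6
5 | 7
8 | 1
E2 result:
g | f
2 | 9
Witness: (2, 9) appears 0× in E1 but 1× in E2.

no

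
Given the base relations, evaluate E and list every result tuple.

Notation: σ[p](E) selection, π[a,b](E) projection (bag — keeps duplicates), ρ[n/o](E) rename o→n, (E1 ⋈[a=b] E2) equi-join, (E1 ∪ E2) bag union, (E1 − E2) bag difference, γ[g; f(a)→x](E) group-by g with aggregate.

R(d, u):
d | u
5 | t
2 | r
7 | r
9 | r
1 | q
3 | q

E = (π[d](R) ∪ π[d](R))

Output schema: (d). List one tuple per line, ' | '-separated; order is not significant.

Stepwise |·|:
  R → 6
  π[d](R) → 6
  R → 6
  π[d](R) → 6
  (π[d](R) ∪ π[d](R)) → 12

== RESULT ==
d
1
1
2
2
3
3
5
5
7
7
9
9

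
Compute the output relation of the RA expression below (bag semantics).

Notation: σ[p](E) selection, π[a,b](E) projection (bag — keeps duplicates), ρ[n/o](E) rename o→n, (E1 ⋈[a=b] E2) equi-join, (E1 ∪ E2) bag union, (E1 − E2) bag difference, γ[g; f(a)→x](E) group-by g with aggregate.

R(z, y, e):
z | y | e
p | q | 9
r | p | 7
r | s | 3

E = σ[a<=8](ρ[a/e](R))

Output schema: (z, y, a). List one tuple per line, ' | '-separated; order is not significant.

Subexpression sizes:
  R → 3
  ρ[a/e](R) → 3
  σ[a<=8](ρ[a/e](R)) → 2

== RESULT ==
z | y | a
r | p | 7
r | s | 3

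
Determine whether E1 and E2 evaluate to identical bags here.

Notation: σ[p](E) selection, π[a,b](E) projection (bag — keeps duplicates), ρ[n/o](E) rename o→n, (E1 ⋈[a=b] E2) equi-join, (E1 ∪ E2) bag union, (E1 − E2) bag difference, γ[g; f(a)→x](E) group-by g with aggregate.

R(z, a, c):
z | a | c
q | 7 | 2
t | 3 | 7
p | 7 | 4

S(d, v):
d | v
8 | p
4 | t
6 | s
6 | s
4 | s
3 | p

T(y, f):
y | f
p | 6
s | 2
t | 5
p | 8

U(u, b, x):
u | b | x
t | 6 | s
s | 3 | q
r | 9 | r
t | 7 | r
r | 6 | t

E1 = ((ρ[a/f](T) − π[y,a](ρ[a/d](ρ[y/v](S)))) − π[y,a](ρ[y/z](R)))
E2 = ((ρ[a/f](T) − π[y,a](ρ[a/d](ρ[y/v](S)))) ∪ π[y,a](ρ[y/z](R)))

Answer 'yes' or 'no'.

E1 subexpression sizes:
  T → 4
  ρ[a/f](T) → 4
  S → 6
  ρ[y/v](S) → 6
  ρ[a/d](ρ[y/v](S)) → 6
  π[y,a](ρ[a/d](ρ[y/v](S))) → 6
  (ρ[a/f](T) − π[y,a](ρ[a/d](ρ[y/v](S)))) → 3
  R → 3
  ρ[y/z](R) → 3
  π[y,a](ρ[y/z](R)) → 3
  ((ρ[a/f](T) − π[y,a](ρ[a/d](ρ[y/v](S)))) − π[y,a](ρ[y/z](R))) → 3
E2 subexpression sizes:
  T → 4
  ρ[a/f](T) → 4
  S → 6
  ρ[y/v](S) → 6
  ρ[a/d](ρ[y/v](S)) → 6
  π[y,a](ρ[a/d](ρ[y/v](S))) → 6
  (ρ[a/f](T) − π[y,a](ρ[a/d](ρ[y/v](S)))) → 3
  R → 3
  ρ[y/z](R) → 3
  π[y,a](ρ[y/z](R)) → 3
  ((ρ[a/f](T) − π[y,a](ρ[a/d](ρ[y/v](S)))) ∪ π[y,a](ρ[y/z](R))) → 6

E1 result:
y | a
p | 6
s | 2
t | 5
E2 result:
y | a
p | 6
p | 7
q | 7
s | 2
t | 3
t | 5
Witness: ('q', 7) appears 0× in E1 but 1× in E2.

no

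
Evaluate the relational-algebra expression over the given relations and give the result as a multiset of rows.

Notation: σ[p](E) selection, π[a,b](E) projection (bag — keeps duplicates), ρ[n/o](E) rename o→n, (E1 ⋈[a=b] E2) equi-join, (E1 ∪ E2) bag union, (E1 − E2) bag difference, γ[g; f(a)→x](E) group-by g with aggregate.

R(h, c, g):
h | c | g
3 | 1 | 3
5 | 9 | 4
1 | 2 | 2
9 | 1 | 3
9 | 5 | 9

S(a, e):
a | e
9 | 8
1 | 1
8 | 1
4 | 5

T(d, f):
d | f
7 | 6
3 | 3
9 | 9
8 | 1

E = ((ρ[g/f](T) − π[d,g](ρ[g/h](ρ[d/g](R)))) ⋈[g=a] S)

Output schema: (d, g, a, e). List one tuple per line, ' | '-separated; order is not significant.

Per-node cardinality:
  T → 4
  ρ[g/f](T) → 4
  R → 5
  ρ[d/g](R) → 5
  ρ[g/h](ρ[d/g](R)) → 5
  π[d,g](ρ[g/h](ρ[d/g](R))) → 5
  (ρ[g/f](T) − π[d,g](ρ[g/h](ρ[d/g](R)))) → 2
  S → 4
  ((ρ[g/f](T) − π[d,g](ρ[g/h](ρ[d/g](R)))) ⋈[g=a] S) → 1

== RESULT ==
d | g | a | e
8 | 1 | 1 | 1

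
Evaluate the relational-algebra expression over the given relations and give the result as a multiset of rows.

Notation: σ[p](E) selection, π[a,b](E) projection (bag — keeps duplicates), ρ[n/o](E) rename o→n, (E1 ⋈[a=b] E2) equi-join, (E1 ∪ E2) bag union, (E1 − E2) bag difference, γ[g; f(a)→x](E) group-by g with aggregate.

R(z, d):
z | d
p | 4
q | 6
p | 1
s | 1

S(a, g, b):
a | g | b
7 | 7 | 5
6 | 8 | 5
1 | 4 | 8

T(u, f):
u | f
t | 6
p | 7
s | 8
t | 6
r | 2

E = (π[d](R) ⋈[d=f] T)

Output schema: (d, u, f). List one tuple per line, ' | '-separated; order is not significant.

Subexpression sizes:
  R → 4
  π[d](R) → 4
  T → 5
  (π[d](R) ⋈[d=f] T) → 2

== RESULT ==
d | u | f
6 | t | 6
6 | t | 6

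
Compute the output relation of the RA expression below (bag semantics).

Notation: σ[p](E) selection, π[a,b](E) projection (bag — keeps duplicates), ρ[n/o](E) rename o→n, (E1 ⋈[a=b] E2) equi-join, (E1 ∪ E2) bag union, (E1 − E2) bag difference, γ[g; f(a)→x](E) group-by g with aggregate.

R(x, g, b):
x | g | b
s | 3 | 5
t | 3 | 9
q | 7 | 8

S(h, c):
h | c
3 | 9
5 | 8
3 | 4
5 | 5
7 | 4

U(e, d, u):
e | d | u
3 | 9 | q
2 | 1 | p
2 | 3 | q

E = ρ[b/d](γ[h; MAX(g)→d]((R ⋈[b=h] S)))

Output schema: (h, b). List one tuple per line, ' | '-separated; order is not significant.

Stepwise |·|:
  R → 3
  S → 5
  (R ⋈[b=h] S) → 2
  γ[h; MAX(g)→d]((R ⋈[b=h] S)) → 1
  ρ[b/d](γ[h; MAX(g)→d]((R ⋈[b=h] S))) → 1

== RESULT ==
h | b
5 | 3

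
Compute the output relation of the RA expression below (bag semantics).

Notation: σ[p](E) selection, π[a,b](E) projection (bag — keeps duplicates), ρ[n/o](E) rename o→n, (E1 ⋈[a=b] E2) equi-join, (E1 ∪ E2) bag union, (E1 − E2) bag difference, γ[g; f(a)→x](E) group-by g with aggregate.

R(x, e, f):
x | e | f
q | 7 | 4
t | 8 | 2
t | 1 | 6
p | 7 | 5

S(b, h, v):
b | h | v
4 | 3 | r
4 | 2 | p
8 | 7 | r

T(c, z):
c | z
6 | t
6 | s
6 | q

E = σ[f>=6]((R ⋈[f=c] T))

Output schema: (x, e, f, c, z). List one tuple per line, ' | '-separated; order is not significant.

Subexpression sizes:
  R → 4
  T → 3
  (R ⋈[f=c] T) → 3
  σ[f>=6]((R ⋈[f=c] T)) → 3

== RESULT ==
x | e | f | c | z
t | 1 | 6 | 6 | q
t | 1 | 6 | 6 | s
t | 1 | 6 | 6 | t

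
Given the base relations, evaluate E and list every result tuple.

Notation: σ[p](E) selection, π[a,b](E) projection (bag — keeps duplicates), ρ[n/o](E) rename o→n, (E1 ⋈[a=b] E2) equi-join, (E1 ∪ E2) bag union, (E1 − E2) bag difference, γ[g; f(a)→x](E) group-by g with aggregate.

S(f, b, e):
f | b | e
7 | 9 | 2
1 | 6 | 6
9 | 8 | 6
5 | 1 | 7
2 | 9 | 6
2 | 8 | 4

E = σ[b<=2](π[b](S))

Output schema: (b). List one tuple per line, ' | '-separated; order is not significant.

Per-node cardinality:
  S → 6
  π[b](S) → 6
  σ[b<=2](π[b](S)) → 1

== RESULT ==
b
1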